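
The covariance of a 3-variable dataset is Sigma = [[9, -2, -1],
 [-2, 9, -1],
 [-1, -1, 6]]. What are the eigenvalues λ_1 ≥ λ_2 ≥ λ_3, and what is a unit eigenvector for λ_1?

Step 1 — characteristic polynomial p(λ) = det(λI - Sigma) = λ³ - tr·λ² + c_1·λ - det, where tr = trace, c_1 = sum of the principal 2×2 minors, det = det(Sigma):
  tr = 9 + 9 + 6 = 24,
  c_1 = (9·9 - (-2)²) + (9·6 - (-1)²) + (9·6 - (-1)²) = 77 + 53 + 53 = 183,
  det = 9·(9·6 - (-1)²) - (-2)·((-2)·6 - (-1)·(-1)) + (-1)·((-2)·(-1) - 9·(-1)) = 9·(53) - (-2)·(-13) + (-1)·(11) = 440.
  So p(λ) = λ³ - 24λ² + 183λ - 440.
Step 2 — look for an integer root (rational root theorem: any rational root is an integer divisor of 440). Testing λ = 5:
  p(5) = 125 - 600 + 915 - 440 = 0  ✓
  Dividing out (λ - 5): p(λ) = (λ - 5)(λ² - 19λ + 88).
Step 3 — remaining eigenvalues from the quadratic λ² - 19λ + 88 = 0:
  Δ = 19² - 4·88 = 361 - 352 = 9,  λ = (19 ± √9)/2 = (19 ± 3)/2 = 11 or 8.
  Sorted: λ_1 = 11,  λ_2 = 8,  λ_3 = 5  (check: sum = 24 = tr ✓).

Step 4 — unit eigenvector for λ_1 = 11: v spans the null space of (Sigma - λ_1 I), whose rows are
  r_1 = (-2, -2, -1),  r_2 = (-2, -2, -1),  r_3 = (-1, -1, -5).
  v is orthogonal to every row, so take v ∝ r_1 × r_3 = ((-2)·(-5) - (-1)·(-1), (-1)·(-1) - (-2)·(-5), (-2)·(-1) - (-2)·(-1)) = (9, -9, 0).
  Rescale (divide by 9): u = (1, -1, 0).
  ||u|| = √((1)² + (-1)² + (0)²) = √(2) ≈ 1.4142,  v_1 = u/||u|| ≈ (0.7071, -0.7071, 0) (||v_1|| = 1).

λ_1 = 11,  λ_2 = 8,  λ_3 = 5;  v_1 ≈ (0.7071, -0.7071, 0)


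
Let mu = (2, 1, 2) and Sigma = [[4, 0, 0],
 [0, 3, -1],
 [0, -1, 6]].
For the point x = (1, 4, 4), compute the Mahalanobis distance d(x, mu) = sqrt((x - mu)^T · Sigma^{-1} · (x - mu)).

Step 1 — centre the observation: (x - mu) = (-1, 3, 2).

Step 2 — invert Sigma (cofactor / det for 3×3, or solve directly):
  Sigma^{-1} = [[0.25, 0, 0],
 [0, 0.3529, 0.0588],
 [0, 0.0588, 0.1765]].

Step 3 — form the quadratic (x - mu)^T · Sigma^{-1} · (x - mu):
  Sigma^{-1} · (x - mu) = (-0.25, 1.1765, 0.5294).
  (x - mu)^T · [Sigma^{-1} · (x - mu)] = (-1)·(-0.25) + (3)·(1.1765) + (2)·(0.5294) = 4.8382.

Step 4 — take square root: d = √(4.8382) ≈ 2.1996.

d(x, mu) = √(4.8382) ≈ 2.1996


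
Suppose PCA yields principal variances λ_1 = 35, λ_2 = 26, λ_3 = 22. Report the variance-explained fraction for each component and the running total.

Step 1 — total variance = trace(Sigma) = Σ λ_i = 35 + 26 + 22 = 83.

Step 2 — fraction explained by component i = λ_i / Σ λ:
  PC1: 35/83 = 0.4217
  PC2: 26/83 = 0.3133
  PC3: 22/83 = 0.2651

Step 3 — cumulative fraction after k components = (λ_1 + ... + λ_k) / Σ λ:
  k = 1: 35/83 = 0.4217
  k = 2: (35 + 26)/83 = 61/83 = 0.7349
  k = 3: (35 + 26 + 22)/83 = 83/83 = 1

Summary (fraction, with percent):

explained: PC1 0.4217 (42.17%), PC2 0.3133 (31.33%), PC3 0.2651 (26.51%);  cumulative: 0.4217, 0.7349, 1


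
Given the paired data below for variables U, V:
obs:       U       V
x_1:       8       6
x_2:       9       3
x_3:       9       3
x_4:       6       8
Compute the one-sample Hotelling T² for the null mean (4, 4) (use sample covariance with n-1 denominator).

Step 1 — sample mean vector:
  mean(U) = (8 + 9 + 9 + 6) / 4 = 32/4 = 8
  mean(V) = (6 + 3 + 3 + 8) / 4 = 20/4 = 5
  x̄ = (8, 5),  deviation x̄ - mu_0 = (8, 5) - (4, 4) = (4, 1).

Step 2 — sample covariance matrix, S[i,j] = (1/(n-1)) · Σ_k (x_{k,i} - mean_i) · (x_{k,j} - mean_j), divisor n-1 = 3:
  S[U,U] = ((0)·(0) + (1)·(1) + (1)·(1) + (-2)·(-2)) / 3 = 6/3 = 2
  S[U,V] = ((0)·(1) + (1)·(-2) + (1)·(-2) + (-2)·(3)) / 3 = -10/3 = -3.3333
  S[V,V] = ((1)·(1) + (-2)·(-2) + (-2)·(-2) + (3)·(3)) / 3 = 18/3 = 6
  S = [[2, -3.3333],
 [-3.3333, 6]].

Step 3 — invert S. det(S) = 2·6 - (-3.3333)² = 0.8889.
  S^{-1} = (1/det) · [[d, -b], [-b, a]] = [[6.75, 3.75],
 [3.75, 2.25]].

Step 4 — quadratic form (x̄ - mu_0)^T · S^{-1} · (x̄ - mu_0):
  S^{-1} · (x̄ - mu_0) = (30.75, 17.25),
  (x̄ - mu_0)^T · [...] = (4)·(30.75) + (1)·(17.25) = 140.25.

Step 5 — scale by n: T² = 4 · 140.25 = 561.

T² ≈ 561


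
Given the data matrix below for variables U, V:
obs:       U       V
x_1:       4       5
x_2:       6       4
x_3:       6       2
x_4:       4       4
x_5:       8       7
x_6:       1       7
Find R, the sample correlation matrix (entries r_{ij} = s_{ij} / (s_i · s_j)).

Step 1 — column means:
  mean(U) = (4 + 6 + 6 + 4 + 8 + 1) / 6 = 29/6 = 4.8333
  mean(V) = (5 + 4 + 2 + 4 + 7 + 7) / 6 = 29/6 = 4.8333

Step 2 — sample variances and covariances s[i,j] = (1/(n-1)) · Σ_k (x_{k,i} - mean_i) · (x_{k,j} - mean_j), with n-1 = 5:
  s[U,U] = ((-0.8333)·(-0.8333) + (1.1667)·(1.1667) + (1.1667)·(1.1667) + (-0.8333)·(-0.8333) + (3.1667)·(3.1667) + (-3.8333)·(-3.8333)) / 5 = 28.8333/5 = 5.7667
  s[U,V] = ((-0.8333)·(0.1667) + (1.1667)·(-0.8333) + (1.1667)·(-2.8333) + (-0.8333)·(-0.8333) + (3.1667)·(2.1667) + (-3.8333)·(2.1667)) / 5 = -5.1667/5 = -1.0333
  s[V,V] = ((0.1667)·(0.1667) + (-0.8333)·(-0.8333) + (-2.8333)·(-2.8333) + (-0.8333)·(-0.8333) + (2.1667)·(2.1667) + (2.1667)·(2.1667)) / 5 = 18.8333/5 = 3.7667
  Sample standard deviations s_i = √(s[i,i]):
  s(U) = √(5.7667) = 2.4014
  s(V) = √(3.7667) = 1.9408

Step 3 — r_{ij} = s_{ij} / (s_i · s_j):
  r[U,U] = 1 (diagonal).
  r[U,V] = -1.0333 / (2.4014 · 1.9408) = -1.0333 / 4.6606 = -0.2217
  r[V,V] = 1 (diagonal).

R is symmetric with unit diagonal. Assembling:

R = [[1, -0.2217],
 [-0.2217, 1]]


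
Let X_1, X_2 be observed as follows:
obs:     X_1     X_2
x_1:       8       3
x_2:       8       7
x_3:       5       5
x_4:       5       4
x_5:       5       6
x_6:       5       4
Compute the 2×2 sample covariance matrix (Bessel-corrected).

Step 1 — column means:
  mean(X_1) = (8 + 8 + 5 + 5 + 5 + 5) / 6 = 36/6 = 6
  mean(X_2) = (3 + 7 + 5 + 4 + 6 + 4) / 6 = 29/6 = 4.8333

Step 2 — sample covariance S[i,j] = (1/(n-1)) · Σ_k (x_{k,i} - mean_i) · (x_{k,j} - mean_j), with n-1 = 5.
  S[X_1,X_1] = ((2)·(2) + (2)·(2) + (-1)·(-1) + (-1)·(-1) + (-1)·(-1) + (-1)·(-1)) / 5 = 12/5 = 2.4
  S[X_1,X_2] = ((2)·(-1.8333) + (2)·(2.1667) + (-1)·(0.1667) + (-1)·(-0.8333) + (-1)·(1.1667) + (-1)·(-0.8333)) / 5 = 1/5 = 0.2
  S[X_2,X_2] = ((-1.8333)·(-1.8333) + (2.1667)·(2.1667) + (0.1667)·(0.1667) + (-0.8333)·(-0.8333) + (1.1667)·(1.1667) + (-0.8333)·(-0.8333)) / 5 = 10.8333/5 = 2.1667

S is symmetric (S[j,i] = S[i,j]). Assembling:

S = [[2.4, 0.2],
 [0.2, 2.1667]]


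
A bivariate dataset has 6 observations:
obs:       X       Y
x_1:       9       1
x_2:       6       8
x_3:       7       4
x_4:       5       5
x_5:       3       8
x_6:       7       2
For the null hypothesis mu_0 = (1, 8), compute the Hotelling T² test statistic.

Step 1 — sample mean vector:
  mean(X) = (9 + 6 + 7 + 5 + 3 + 7) / 6 = 37/6 = 6.1667
  mean(Y) = (1 + 8 + 4 + 5 + 8 + 2) / 6 = 28/6 = 4.6667
  x̄ = (6.1667, 4.6667),  deviation x̄ - mu_0 = (6.1667, 4.6667) - (1, 8) = (5.1667, -3.3333).

Step 2 — sample covariance matrix, S[i,j] = (1/(n-1)) · Σ_k (x_{k,i} - mean_i) · (x_{k,j} - mean_j), divisor n-1 = 5:
  S[X,X] = ((2.8333)·(2.8333) + (-0.1667)·(-0.1667) + (0.8333)·(0.8333) + (-1.1667)·(-1.1667) + (-3.1667)·(-3.1667) + (0.8333)·(0.8333)) / 5 = 20.8333/5 = 4.1667
  S[X,Y] = ((2.8333)·(-3.6667) + (-0.1667)·(3.3333) + (0.8333)·(-0.6667) + (-1.1667)·(0.3333) + (-3.1667)·(3.3333) + (0.8333)·(-2.6667)) / 5 = -24.6667/5 = -4.9333
  S[Y,Y] = ((-3.6667)·(-3.6667) + (3.3333)·(3.3333) + (-0.6667)·(-0.6667) + (0.3333)·(0.3333) + (3.3333)·(3.3333) + (-2.6667)·(-2.6667)) / 5 = 43.3333/5 = 8.6667
  S = [[4.1667, -4.9333],
 [-4.9333, 8.6667]].

Step 3 — invert S. det(S) = 4.1667·8.6667 - (-4.9333)² = 11.7733.
  S^{-1} = (1/det) · [[d, -b], [-b, a]] = [[0.7361, 0.419],
 [0.419, 0.3539]].

Step 4 — quadratic form (x̄ - mu_0)^T · S^{-1} · (x̄ - mu_0):
  S^{-1} · (x̄ - mu_0) = (2.4066, 0.9853),
  (x̄ - mu_0)^T · [...] = (5.1667)·(2.4066) + (-3.3333)·(0.9853) = 9.1497.

Step 5 — scale by n: T² = 6 · 9.1497 = 54.8981.

T² ≈ 54.8981


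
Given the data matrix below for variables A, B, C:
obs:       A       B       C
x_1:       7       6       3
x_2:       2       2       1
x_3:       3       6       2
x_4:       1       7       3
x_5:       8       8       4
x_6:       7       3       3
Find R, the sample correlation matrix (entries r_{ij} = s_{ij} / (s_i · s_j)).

Step 1 — column means:
  mean(A) = (7 + 2 + 3 + 1 + 8 + 7) / 6 = 28/6 = 4.6667
  mean(B) = (6 + 2 + 6 + 7 + 8 + 3) / 6 = 32/6 = 5.3333
  mean(C) = (3 + 1 + 2 + 3 + 4 + 3) / 6 = 16/6 = 2.6667

Step 2 — sample variances and covariances s[i,j] = (1/(n-1)) · Σ_k (x_{k,i} - mean_i) · (x_{k,j} - mean_j), with n-1 = 5:
  s[A,A] = ((2.3333)·(2.3333) + (-2.6667)·(-2.6667) + (-1.6667)·(-1.6667) + (-3.6667)·(-3.6667) + (3.3333)·(3.3333) + (2.3333)·(2.3333)) / 5 = 45.3333/5 = 9.0667
  s[A,B] = ((2.3333)·(0.6667) + (-2.6667)·(-3.3333) + (-1.6667)·(0.6667) + (-3.6667)·(1.6667) + (3.3333)·(2.6667) + (2.3333)·(-2.3333)) / 5 = 6.6667/5 = 1.3333
  s[A,C] = ((2.3333)·(0.3333) + (-2.6667)·(-1.6667) + (-1.6667)·(-0.6667) + (-3.6667)·(0.3333) + (3.3333)·(1.3333) + (2.3333)·(0.3333)) / 5 = 10.3333/5 = 2.0667
  s[B,B] = ((0.6667)·(0.6667) + (-3.3333)·(-3.3333) + (0.6667)·(0.6667) + (1.6667)·(1.6667) + (2.6667)·(2.6667) + (-2.3333)·(-2.3333)) / 5 = 27.3333/5 = 5.4667
  s[B,C] = ((0.6667)·(0.3333) + (-3.3333)·(-1.6667) + (0.6667)·(-0.6667) + (1.6667)·(0.3333) + (2.6667)·(1.3333) + (-2.3333)·(0.3333)) / 5 = 8.6667/5 = 1.7333
  s[C,C] = ((0.3333)·(0.3333) + (-1.6667)·(-1.6667) + (-0.6667)·(-0.6667) + (0.3333)·(0.3333) + (1.3333)·(1.3333) + (0.3333)·(0.3333)) / 5 = 5.3333/5 = 1.0667
  Sample standard deviations s_i = √(s[i,i]):
  s(A) = √(9.0667) = 3.0111
  s(B) = √(5.4667) = 2.3381
  s(C) = √(1.0667) = 1.0328

Step 3 — r_{ij} = s_{ij} / (s_i · s_j):
  r[A,A] = 1 (diagonal).
  r[A,B] = 1.3333 / (3.0111 · 2.3381) = 1.3333 / 7.0402 = 0.1894
  r[A,C] = 2.0667 / (3.0111 · 1.0328) = 2.0667 / 3.1098 = 0.6646
  r[B,B] = 1 (diagonal).
  r[B,C] = 1.7333 / (2.3381 · 1.0328) = 1.7333 / 2.4148 = 0.7178
  r[C,C] = 1 (diagonal).

R is symmetric with unit diagonal. Assembling:

R = [[1, 0.1894, 0.6646],
 [0.1894, 1, 0.7178],
 [0.6646, 0.7178, 1]]


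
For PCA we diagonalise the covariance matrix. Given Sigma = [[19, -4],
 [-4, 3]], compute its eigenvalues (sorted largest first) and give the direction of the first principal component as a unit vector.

Step 1 — characteristic polynomial of 2×2 Sigma:
  det(Sigma - λI) = λ² - trace · λ + det = 0.
  trace = 19 + 3 = 22, det = 19·3 - (-4)² = 41.
Step 2 — discriminant:
  Δ = trace² - 4·det = 484 - 164 = 320.
Step 3 — eigenvalues:
  λ = (trace ± √Δ)/2 = (22 ± 17.8885)/2,
  λ_1 = 19.9443,  λ_2 = 2.0557.

Step 4 — unit eigenvector for λ_1: solve (Sigma - λ_1 I)v = 0. First row:
  (19 - 19.9443)·v_x + (-4)·v_y = 0, i.e. (-0.9443)·v_x + (-4)·v_y = 0,
  so v ∝ (b, λ_1 - a) = (-4, 0.9443); multiply by -1 so the first entry is positive: u = (4, -0.9443).
  ||u|| = √((4)² + (-0.9443)²) = √(16.8916) ≈ 4.1099,
  v_1 = u/||u|| ≈ (0.9732, -0.2298) (||v_1|| = 1).

λ_1 = 19.9443,  λ_2 = 2.0557;  v_1 ≈ (0.9732, -0.2298)


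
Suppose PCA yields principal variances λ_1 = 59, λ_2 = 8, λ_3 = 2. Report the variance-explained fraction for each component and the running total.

Step 1 — total variance = trace(Sigma) = Σ λ_i = 59 + 8 + 2 = 69.

Step 2 — fraction explained by component i = λ_i / Σ λ:
  PC1: 59/69 = 0.8551
  PC2: 8/69 = 0.1159
  PC3: 2/69 = 0.029

Step 3 — cumulative fraction after k components = (λ_1 + ... + λ_k) / Σ λ:
  k = 1: 59/69 = 0.8551
  k = 2: (59 + 8)/69 = 67/69 = 0.971
  k = 3: (59 + 8 + 2)/69 = 69/69 = 1

Summary (fraction, with percent):

explained: PC1 0.8551 (85.51%), PC2 0.1159 (11.59%), PC3 0.029 (2.9%);  cumulative: 0.8551, 0.971, 1


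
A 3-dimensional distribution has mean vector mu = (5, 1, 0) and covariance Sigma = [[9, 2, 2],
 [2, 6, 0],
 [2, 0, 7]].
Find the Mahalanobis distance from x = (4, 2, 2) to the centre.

Step 1 — centre the observation: (x - mu) = (-1, 1, 2).

Step 2 — invert Sigma (cofactor / det for 3×3, or solve directly):
  Sigma^{-1} = [[0.1288, -0.0429, -0.0368],
 [-0.0429, 0.181, 0.0123],
 [-0.0368, 0.0123, 0.1534]].

Step 3 — form the quadratic (x - mu)^T · Sigma^{-1} · (x - mu):
  Sigma^{-1} · (x - mu) = (-0.2454, 0.2485, 0.3558).
  (x - mu)^T · [Sigma^{-1} · (x - mu)] = (-1)·(-0.2454) + (1)·(0.2485) + (2)·(0.3558) = 1.2055.

Step 4 — take square root: d = √(1.2055) ≈ 1.098.

d(x, mu) = √(1.2055) ≈ 1.098


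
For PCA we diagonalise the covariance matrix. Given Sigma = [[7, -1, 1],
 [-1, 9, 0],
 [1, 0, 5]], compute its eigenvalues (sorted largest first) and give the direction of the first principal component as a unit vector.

Step 1 — characteristic polynomial p(λ) = det(λI - Sigma) = λ³ - tr·λ² + c_1·λ - det, where tr = trace, c_1 = sum of the principal 2×2 minors, det = det(Sigma):
  tr = 7 + 9 + 5 = 21,
  c_1 = (7·9 - (-1)²) + (7·5 - (1)²) + (9·5 - (0)²) = 62 + 34 + 45 = 141,
  det = 7·(9·5 - (0)²) - (-1)·((-1)·5 - (0)·(1)) + (1)·((-1)·(0) - 9·(1)) = 7·(45) - (-1)·(-5) + (1)·(-9) = 301.
  So p(λ) = λ³ - 21λ² + 141λ - 301.
Step 2 — look for an integer root (rational root theorem: any rational root is an integer divisor of 301). Testing λ = 7:
  p(7) = 343 - 1029 + 987 - 301 = 0  ✓
  Dividing out (λ - 7): p(λ) = (λ - 7)(λ² - 14λ + 43).
Step 3 — remaining eigenvalues from the quadratic λ² - 14λ + 43 = 0:
  Δ = 14² - 4·43 = 196 - 172 = 24,  λ = (14 ± √24)/2 = (14 ± 4.899)/2 ≈ 9.4495 or 4.5505.
  Sorted: λ_1 = 9.4495,  λ_2 = 7,  λ_3 = 4.5505  (check: sum = 21 = tr ✓).

Step 4 — unit eigenvector for λ_1 ≈ 9.4495: v spans the null space of (Sigma - λ_1 I), whose rows are
  r_1 = (-2.4495, -1, 1),  r_2 = (-1, -0.4495, 0),  r_3 = (1, 0, -4.4495).
  v is orthogonal to every row, so take v ∝ r_1 × r_2 = ((-1)·(0) - (1)·(-0.4495), (1)·(-1) - (-2.4495)·(0), (-2.4495)·(-0.4495) - (-1)·(-1)) ≈ (0.4495, -1, 0.101).
  Let u = (0.4495, -1, 0.101).
  ||u|| = √((0.4495)² + (-1)² + (0.101)²) = √(1.2122) ≈ 1.101,  v_1 = u/||u|| ≈ (0.4082, -0.9082, 0.0918) (||v_1|| = 1).

λ_1 = 9.4495,  λ_2 = 7,  λ_3 = 4.5505;  v_1 ≈ (0.4082, -0.9082, 0.0918)


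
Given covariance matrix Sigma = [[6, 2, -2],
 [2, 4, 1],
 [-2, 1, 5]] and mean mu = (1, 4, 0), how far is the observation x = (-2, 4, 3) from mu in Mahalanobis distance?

Step 1 — centre the observation: (x - mu) = (-3, 0, 3).

Step 2 — invert Sigma (cofactor / det for 3×3, or solve directly):
  Sigma^{-1} = [[0.2714, -0.1714, 0.1429],
 [-0.1714, 0.3714, -0.1429],
 [0.1429, -0.1429, 0.2857]].

Step 3 — form the quadratic (x - mu)^T · Sigma^{-1} · (x - mu):
  Sigma^{-1} · (x - mu) = (-0.3857, 0.0857, 0.4286).
  (x - mu)^T · [Sigma^{-1} · (x - mu)] = (-3)·(-0.3857) + (0)·(0.0857) + (3)·(0.4286) = 2.4429.

Step 4 — take square root: d = √(2.4429) ≈ 1.563.

d(x, mu) = √(2.4429) ≈ 1.563


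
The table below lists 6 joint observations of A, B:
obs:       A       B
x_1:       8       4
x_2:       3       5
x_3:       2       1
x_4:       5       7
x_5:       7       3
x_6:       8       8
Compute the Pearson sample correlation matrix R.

Step 1 — column means:
  mean(A) = (8 + 3 + 2 + 5 + 7 + 8) / 6 = 33/6 = 5.5
  mean(B) = (4 + 5 + 1 + 7 + 3 + 8) / 6 = 28/6 = 4.6667

Step 2 — sample variances and covariances s[i,j] = (1/(n-1)) · Σ_k (x_{k,i} - mean_i) · (x_{k,j} - mean_j), with n-1 = 5:
  s[A,A] = ((2.5)·(2.5) + (-2.5)·(-2.5) + (-3.5)·(-3.5) + (-0.5)·(-0.5) + (1.5)·(1.5) + (2.5)·(2.5)) / 5 = 33.5/5 = 6.7
  s[A,B] = ((2.5)·(-0.6667) + (-2.5)·(0.3333) + (-3.5)·(-3.6667) + (-0.5)·(2.3333) + (1.5)·(-1.6667) + (2.5)·(3.3333)) / 5 = 15/5 = 3
  s[B,B] = ((-0.6667)·(-0.6667) + (0.3333)·(0.3333) + (-3.6667)·(-3.6667) + (2.3333)·(2.3333) + (-1.6667)·(-1.6667) + (3.3333)·(3.3333)) / 5 = 33.3333/5 = 6.6667
  Sample standard deviations s_i = √(s[i,i]):
  s(A) = √(6.7) = 2.5884
  s(B) = √(6.6667) = 2.582

Step 3 — r_{ij} = s_{ij} / (s_i · s_j):
  r[A,A] = 1 (diagonal).
  r[A,B] = 3 / (2.5884 · 2.582) = 3 / 6.6833 = 0.4489
  r[B,B] = 1 (diagonal).

R is symmetric with unit diagonal. Assembling:

R = [[1, 0.4489],
 [0.4489, 1]]


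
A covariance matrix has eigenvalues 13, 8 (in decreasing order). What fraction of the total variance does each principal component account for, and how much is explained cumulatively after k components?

Step 1 — total variance = trace(Sigma) = Σ λ_i = 13 + 8 = 21.

Step 2 — fraction explained by component i = λ_i / Σ λ:
  PC1: 13/21 = 0.619
  PC2: 8/21 = 0.381

Step 3 — cumulative fraction after k components = (λ_1 + ... + λ_k) / Σ λ:
  k = 1: 13/21 = 0.619
  k = 2: (13 + 8)/21 = 21/21 = 1

Summary (fraction, with percent):

explained: PC1 0.619 (61.9%), PC2 0.381 (38.1%);  cumulative: 0.619, 1


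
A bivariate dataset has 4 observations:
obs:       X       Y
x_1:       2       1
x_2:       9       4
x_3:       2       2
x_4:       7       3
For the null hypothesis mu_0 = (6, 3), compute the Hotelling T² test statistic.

Step 1 — sample mean vector:
  mean(X) = (2 + 9 + 2 + 7) / 4 = 20/4 = 5
  mean(Y) = (1 + 4 + 2 + 3) / 4 = 10/4 = 2.5
  x̄ = (5, 2.5),  deviation x̄ - mu_0 = (5, 2.5) - (6, 3) = (-1, -0.5).

Step 2 — sample covariance matrix, S[i,j] = (1/(n-1)) · Σ_k (x_{k,i} - mean_i) · (x_{k,j} - mean_j), divisor n-1 = 3:
  S[X,X] = ((-3)·(-3) + (4)·(4) + (-3)·(-3) + (2)·(2)) / 3 = 38/3 = 12.6667
  S[X,Y] = ((-3)·(-1.5) + (4)·(1.5) + (-3)·(-0.5) + (2)·(0.5)) / 3 = 13/3 = 4.3333
  S[Y,Y] = ((-1.5)·(-1.5) + (1.5)·(1.5) + (-0.5)·(-0.5) + (0.5)·(0.5)) / 3 = 5/3 = 1.6667
  S = [[12.6667, 4.3333],
 [4.3333, 1.6667]].

Step 3 — invert S. det(S) = 12.6667·1.6667 - (4.3333)² = 2.3333.
  S^{-1} = (1/det) · [[d, -b], [-b, a]] = [[0.7143, -1.8571],
 [-1.8571, 5.4286]].

Step 4 — quadratic form (x̄ - mu_0)^T · S^{-1} · (x̄ - mu_0):
  S^{-1} · (x̄ - mu_0) = (0.2143, -0.8571),
  (x̄ - mu_0)^T · [...] = (-1)·(0.2143) + (-0.5)·(-0.8571) = 0.2143.

Step 5 — scale by n: T² = 4 · 0.2143 = 0.8571.

T² ≈ 0.8571


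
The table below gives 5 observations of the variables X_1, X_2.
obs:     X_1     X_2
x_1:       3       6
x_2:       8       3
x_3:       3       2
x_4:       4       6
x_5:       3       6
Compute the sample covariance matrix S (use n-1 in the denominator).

Step 1 — column means:
  mean(X_1) = (3 + 8 + 3 + 4 + 3) / 5 = 21/5 = 4.2
  mean(X_2) = (6 + 3 + 2 + 6 + 6) / 5 = 23/5 = 4.6

Step 2 — sample covariance S[i,j] = (1/(n-1)) · Σ_k (x_{k,i} - mean_i) · (x_{k,j} - mean_j), with n-1 = 4.
  S[X_1,X_1] = ((-1.2)·(-1.2) + (3.8)·(3.8) + (-1.2)·(-1.2) + (-0.2)·(-0.2) + (-1.2)·(-1.2)) / 4 = 18.8/4 = 4.7
  S[X_1,X_2] = ((-1.2)·(1.4) + (3.8)·(-1.6) + (-1.2)·(-2.6) + (-0.2)·(1.4) + (-1.2)·(1.4)) / 4 = -6.6/4 = -1.65
  S[X_2,X_2] = ((1.4)·(1.4) + (-1.6)·(-1.6) + (-2.6)·(-2.6) + (1.4)·(1.4) + (1.4)·(1.4)) / 4 = 15.2/4 = 3.8

S is symmetric (S[j,i] = S[i,j]). Assembling:

S = [[4.7, -1.65],
 [-1.65, 3.8]]


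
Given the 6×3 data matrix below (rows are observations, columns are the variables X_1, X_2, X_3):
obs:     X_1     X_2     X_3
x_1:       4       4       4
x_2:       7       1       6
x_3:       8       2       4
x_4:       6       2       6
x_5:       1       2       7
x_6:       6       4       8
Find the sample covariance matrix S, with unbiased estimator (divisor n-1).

Step 1 — column means:
  mean(X_1) = (4 + 7 + 8 + 6 + 1 + 6) / 6 = 32/6 = 5.3333
  mean(X_2) = (4 + 1 + 2 + 2 + 2 + 4) / 6 = 15/6 = 2.5
  mean(X_3) = (4 + 6 + 4 + 6 + 7 + 8) / 6 = 35/6 = 5.8333

Step 2 — sample covariance S[i,j] = (1/(n-1)) · Σ_k (x_{k,i} - mean_i) · (x_{k,j} - mean_j), with n-1 = 5.
  S[X_1,X_1] = ((-1.3333)·(-1.3333) + (1.6667)·(1.6667) + (2.6667)·(2.6667) + (0.6667)·(0.6667) + (-4.3333)·(-4.3333) + (0.6667)·(0.6667)) / 5 = 31.3333/5 = 6.2667
  S[X_1,X_2] = ((-1.3333)·(1.5) + (1.6667)·(-1.5) + (2.6667)·(-0.5) + (0.6667)·(-0.5) + (-4.3333)·(-0.5) + (0.6667)·(1.5)) / 5 = -3/5 = -0.6
  S[X_1,X_3] = ((-1.3333)·(-1.8333) + (1.6667)·(0.1667) + (2.6667)·(-1.8333) + (0.6667)·(0.1667) + (-4.3333)·(1.1667) + (0.6667)·(2.1667)) / 5 = -5.6667/5 = -1.1333
  S[X_2,X_2] = ((1.5)·(1.5) + (-1.5)·(-1.5) + (-0.5)·(-0.5) + (-0.5)·(-0.5) + (-0.5)·(-0.5) + (1.5)·(1.5)) / 5 = 7.5/5 = 1.5
  S[X_2,X_3] = ((1.5)·(-1.8333) + (-1.5)·(0.1667) + (-0.5)·(-1.8333) + (-0.5)·(0.1667) + (-0.5)·(1.1667) + (1.5)·(2.1667)) / 5 = 0.5/5 = 0.1
  S[X_3,X_3] = ((-1.8333)·(-1.8333) + (0.1667)·(0.1667) + (-1.8333)·(-1.8333) + (0.1667)·(0.1667) + (1.1667)·(1.1667) + (2.1667)·(2.1667)) / 5 = 12.8333/5 = 2.5667

S is symmetric (S[j,i] = S[i,j]). Assembling:

S = [[6.2667, -0.6, -1.1333],
 [-0.6, 1.5, 0.1],
 [-1.1333, 0.1, 2.5667]]


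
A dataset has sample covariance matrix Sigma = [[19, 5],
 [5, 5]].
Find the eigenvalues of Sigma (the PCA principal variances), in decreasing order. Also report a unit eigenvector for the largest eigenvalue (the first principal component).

Step 1 — characteristic polynomial of 2×2 Sigma:
  det(Sigma - λI) = λ² - trace · λ + det = 0.
  trace = 19 + 5 = 24, det = 19·5 - (5)² = 70.
Step 2 — discriminant:
  Δ = trace² - 4·det = 576 - 280 = 296.
Step 3 — eigenvalues:
  λ = (trace ± √Δ)/2 = (24 ± 17.2047)/2,
  λ_1 = 20.6023,  λ_2 = 3.3977.

Step 4 — unit eigenvector for λ_1: solve (Sigma - λ_1 I)v = 0. First row:
  (19 - 20.6023)·v_x + (5)·v_y = 0, i.e. (-1.6023)·v_x + (5)·v_y = 0,
  so v ∝ (b, λ_1 - a) = (5, 1.6023) = u.
  ||u|| = √((5)² + (1.6023)²) = √(27.5674) ≈ 5.2505,
  v_1 = u/||u|| ≈ (0.9523, 0.3052) (||v_1|| = 1).

λ_1 = 20.6023,  λ_2 = 3.3977;  v_1 ≈ (0.9523, 0.3052)


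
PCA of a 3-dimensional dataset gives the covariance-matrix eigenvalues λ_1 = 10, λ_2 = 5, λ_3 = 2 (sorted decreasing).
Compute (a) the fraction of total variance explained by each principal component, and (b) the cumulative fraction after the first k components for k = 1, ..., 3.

Step 1 — total variance = trace(Sigma) = Σ λ_i = 10 + 5 + 2 = 17.

Step 2 — fraction explained by component i = λ_i / Σ λ:
  PC1: 10/17 = 0.5882
  PC2: 5/17 = 0.2941
  PC3: 2/17 = 0.1176

Step 3 — cumulative fraction after k components = (λ_1 + ... + λ_k) / Σ λ:
  k = 1: 10/17 = 0.5882
  k = 2: (10 + 5)/17 = 15/17 = 0.8824
  k = 3: (10 + 5 + 2)/17 = 17/17 = 1

Summary (fraction, with percent):

explained: PC1 0.5882 (58.82%), PC2 0.2941 (29.41%), PC3 0.1176 (11.76%);  cumulative: 0.5882, 0.8824, 1


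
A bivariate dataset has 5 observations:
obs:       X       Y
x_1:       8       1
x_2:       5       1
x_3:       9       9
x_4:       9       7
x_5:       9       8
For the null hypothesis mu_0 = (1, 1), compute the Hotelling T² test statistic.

Step 1 — sample mean vector:
  mean(X) = (8 + 5 + 9 + 9 + 9) / 5 = 40/5 = 8
  mean(Y) = (1 + 1 + 9 + 7 + 8) / 5 = 26/5 = 5.2
  x̄ = (8, 5.2),  deviation x̄ - mu_0 = (8, 5.2) - (1, 1) = (7, 4.2).

Step 2 — sample covariance matrix, S[i,j] = (1/(n-1)) · Σ_k (x_{k,i} - mean_i) · (x_{k,j} - mean_j), divisor n-1 = 4:
  S[X,X] = ((0)·(0) + (-3)·(-3) + (1)·(1) + (1)·(1) + (1)·(1)) / 4 = 12/4 = 3
  S[X,Y] = ((0)·(-4.2) + (-3)·(-4.2) + (1)·(3.8) + (1)·(1.8) + (1)·(2.8)) / 4 = 21/4 = 5.25
  S[Y,Y] = ((-4.2)·(-4.2) + (-4.2)·(-4.2) + (3.8)·(3.8) + (1.8)·(1.8) + (2.8)·(2.8)) / 4 = 60.8/4 = 15.2
  S = [[3, 5.25],
 [5.25, 15.2]].

Step 3 — invert S. det(S) = 3·15.2 - (5.25)² = 18.0375.
  S^{-1} = (1/det) · [[d, -b], [-b, a]] = [[0.8427, -0.2911],
 [-0.2911, 0.1663]].

Step 4 — quadratic form (x̄ - mu_0)^T · S^{-1} · (x̄ - mu_0):
  S^{-1} · (x̄ - mu_0) = (4.6764, -1.3389),
  (x̄ - mu_0)^T · [...] = (7)·(4.6764) + (4.2)·(-1.3389) = 27.1113.

Step 5 — scale by n: T² = 5 · 27.1113 = 135.5565.

T² ≈ 135.5565


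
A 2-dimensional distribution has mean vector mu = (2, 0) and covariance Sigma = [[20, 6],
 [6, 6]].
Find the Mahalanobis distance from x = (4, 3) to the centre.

Step 1 — centre the observation: (x - mu) = (2, 3).

Step 2 — invert Sigma. det(Sigma) = 20·6 - (6)² = 84.
  Sigma^{-1} = (1/det) · [[d, -b], [-b, a]] = [[0.0714, -0.0714],
 [-0.0714, 0.2381]].

Step 3 — form the quadratic (x - mu)^T · Sigma^{-1} · (x - mu):
  Sigma^{-1} · (x - mu) = (-0.0714, 0.5714).
  (x - mu)^T · [Sigma^{-1} · (x - mu)] = (2)·(-0.0714) + (3)·(0.5714) = 1.5714.

Step 4 — take square root: d = √(1.5714) ≈ 1.2536.

d(x, mu) = √(1.5714) ≈ 1.2536


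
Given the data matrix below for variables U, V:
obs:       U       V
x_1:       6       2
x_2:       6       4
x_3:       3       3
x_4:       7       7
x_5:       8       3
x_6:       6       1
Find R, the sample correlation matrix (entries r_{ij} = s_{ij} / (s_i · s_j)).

Step 1 — column means:
  mean(U) = (6 + 6 + 3 + 7 + 8 + 6) / 6 = 36/6 = 6
  mean(V) = (2 + 4 + 3 + 7 + 3 + 1) / 6 = 20/6 = 3.3333

Step 2 — sample variances and covariances s[i,j] = (1/(n-1)) · Σ_k (x_{k,i} - mean_i) · (x_{k,j} - mean_j), with n-1 = 5:
  s[U,U] = ((0)·(0) + (0)·(0) + (-3)·(-3) + (1)·(1) + (2)·(2) + (0)·(0)) / 5 = 14/5 = 2.8
  s[U,V] = ((0)·(-1.3333) + (0)·(0.6667) + (-3)·(-0.3333) + (1)·(3.6667) + (2)·(-0.3333) + (0)·(-2.3333)) / 5 = 4/5 = 0.8
  s[V,V] = ((-1.3333)·(-1.3333) + (0.6667)·(0.6667) + (-0.3333)·(-0.3333) + (3.6667)·(3.6667) + (-0.3333)·(-0.3333) + (-2.3333)·(-2.3333)) / 5 = 21.3333/5 = 4.2667
  Sample standard deviations s_i = √(s[i,i]):
  s(U) = √(2.8) = 1.6733
  s(V) = √(4.2667) = 2.0656

Step 3 — r_{ij} = s_{ij} / (s_i · s_j):
  r[U,U] = 1 (diagonal).
  r[U,V] = 0.8 / (1.6733 · 2.0656) = 0.8 / 3.4564 = 0.2315
  r[V,V] = 1 (diagonal).

R is symmetric with unit diagonal. Assembling:

R = [[1, 0.2315],
 [0.2315, 1]]


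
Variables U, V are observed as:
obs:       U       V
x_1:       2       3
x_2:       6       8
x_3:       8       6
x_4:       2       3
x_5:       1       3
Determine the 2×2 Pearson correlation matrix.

Step 1 — column means:
  mean(U) = (2 + 6 + 8 + 2 + 1) / 5 = 19/5 = 3.8
  mean(V) = (3 + 8 + 6 + 3 + 3) / 5 = 23/5 = 4.6

Step 2 — sample variances and covariances s[i,j] = (1/(n-1)) · Σ_k (x_{k,i} - mean_i) · (x_{k,j} - mean_j), with n-1 = 4:
  s[U,U] = ((-1.8)·(-1.8) + (2.2)·(2.2) + (4.2)·(4.2) + (-1.8)·(-1.8) + (-2.8)·(-2.8)) / 4 = 36.8/4 = 9.2
  s[U,V] = ((-1.8)·(-1.6) + (2.2)·(3.4) + (4.2)·(1.4) + (-1.8)·(-1.6) + (-2.8)·(-1.6)) / 4 = 23.6/4 = 5.9
  s[V,V] = ((-1.6)·(-1.6) + (3.4)·(3.4) + (1.4)·(1.4) + (-1.6)·(-1.6) + (-1.6)·(-1.6)) / 4 = 21.2/4 = 5.3
  Sample standard deviations s_i = √(s[i,i]):
  s(U) = √(9.2) = 3.0332
  s(V) = √(5.3) = 2.3022

Step 3 — r_{ij} = s_{ij} / (s_i · s_j):
  r[U,U] = 1 (diagonal).
  r[U,V] = 5.9 / (3.0332 · 2.3022) = 5.9 / 6.9828 = 0.8449
  r[V,V] = 1 (diagonal).

R is symmetric with unit diagonal. Assembling:

R = [[1, 0.8449],
 [0.8449, 1]]


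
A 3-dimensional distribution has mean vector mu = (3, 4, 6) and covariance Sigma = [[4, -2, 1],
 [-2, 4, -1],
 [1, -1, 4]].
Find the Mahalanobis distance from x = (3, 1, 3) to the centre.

Step 1 — centre the observation: (x - mu) = (0, -3, -3).

Step 2 — invert Sigma (cofactor / det for 3×3, or solve directly):
  Sigma^{-1} = [[0.3409, 0.1591, -0.0455],
 [0.1591, 0.3409, 0.0455],
 [-0.0455, 0.0455, 0.2727]].

Step 3 — form the quadratic (x - mu)^T · Sigma^{-1} · (x - mu):
  Sigma^{-1} · (x - mu) = (-0.3409, -1.1591, -0.9545).
  (x - mu)^T · [Sigma^{-1} · (x - mu)] = (0)·(-0.3409) + (-3)·(-1.1591) + (-3)·(-0.9545) = 6.3409.

Step 4 — take square root: d = √(6.3409) ≈ 2.5181.

d(x, mu) = √(6.3409) ≈ 2.5181


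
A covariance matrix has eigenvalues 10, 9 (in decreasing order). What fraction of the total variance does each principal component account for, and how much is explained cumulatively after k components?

Step 1 — total variance = trace(Sigma) = Σ λ_i = 10 + 9 = 19.

Step 2 — fraction explained by component i = λ_i / Σ λ:
  PC1: 10/19 = 0.5263
  PC2: 9/19 = 0.4737

Step 3 — cumulative fraction after k components = (λ_1 + ... + λ_k) / Σ λ:
  k = 1: 10/19 = 0.5263
  k = 2: (10 + 9)/19 = 19/19 = 1

Summary (fraction, with percent):

explained: PC1 0.5263 (52.63%), PC2 0.4737 (47.37%);  cumulative: 0.5263, 1


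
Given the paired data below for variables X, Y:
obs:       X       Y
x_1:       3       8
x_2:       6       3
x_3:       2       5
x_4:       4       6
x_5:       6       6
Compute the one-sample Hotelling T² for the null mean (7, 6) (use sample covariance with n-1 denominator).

Step 1 — sample mean vector:
  mean(X) = (3 + 6 + 2 + 4 + 6) / 5 = 21/5 = 4.2
  mean(Y) = (8 + 3 + 5 + 6 + 6) / 5 = 28/5 = 5.6
  x̄ = (4.2, 5.6),  deviation x̄ - mu_0 = (4.2, 5.6) - (7, 6) = (-2.8, -0.4).

Step 2 — sample covariance matrix, S[i,j] = (1/(n-1)) · Σ_k (x_{k,i} - mean_i) · (x_{k,j} - mean_j), divisor n-1 = 4:
  S[X,X] = ((-1.2)·(-1.2) + (1.8)·(1.8) + (-2.2)·(-2.2) + (-0.2)·(-0.2) + (1.8)·(1.8)) / 4 = 12.8/4 = 3.2
  S[X,Y] = ((-1.2)·(2.4) + (1.8)·(-2.6) + (-2.2)·(-0.6) + (-0.2)·(0.4) + (1.8)·(0.4)) / 4 = -5.6/4 = -1.4
  S[Y,Y] = ((2.4)·(2.4) + (-2.6)·(-2.6) + (-0.6)·(-0.6) + (0.4)·(0.4) + (0.4)·(0.4)) / 4 = 13.2/4 = 3.3
  S = [[3.2, -1.4],
 [-1.4, 3.3]].

Step 3 — invert S. det(S) = 3.2·3.3 - (-1.4)² = 8.6.
  S^{-1} = (1/det) · [[d, -b], [-b, a]] = [[0.3837, 0.1628],
 [0.1628, 0.3721]].

Step 4 — quadratic form (x̄ - mu_0)^T · S^{-1} · (x̄ - mu_0):
  S^{-1} · (x̄ - mu_0) = (-1.1395, -0.6047),
  (x̄ - mu_0)^T · [...] = (-2.8)·(-1.1395) + (-0.4)·(-0.6047) = 3.4326.

Step 5 — scale by n: T² = 5 · 3.4326 = 17.1628.

T² ≈ 17.1628


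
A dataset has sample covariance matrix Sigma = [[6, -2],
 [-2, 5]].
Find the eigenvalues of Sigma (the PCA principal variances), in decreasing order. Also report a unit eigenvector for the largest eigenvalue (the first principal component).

Step 1 — characteristic polynomial of 2×2 Sigma:
  det(Sigma - λI) = λ² - trace · λ + det = 0.
  trace = 6 + 5 = 11, det = 6·5 - (-2)² = 26.
Step 2 — discriminant:
  Δ = trace² - 4·det = 121 - 104 = 17.
Step 3 — eigenvalues:
  λ = (trace ± √Δ)/2 = (11 ± 4.1231)/2,
  λ_1 = 7.5616,  λ_2 = 3.4384.

Step 4 — unit eigenvector for λ_1: solve (Sigma - λ_1 I)v = 0. First row:
  (6 - 7.5616)·v_x + (-2)·v_y = 0, i.e. (-1.5616)·v_x + (-2)·v_y = 0,
  so v ∝ (b, λ_1 - a) = (-2, 1.5616); multiply by -1 so the first entry is positive: u = (2, -1.5616).
  ||u|| = √((2)² + (-1.5616)²) = √(6.4384) ≈ 2.5374,
  v_1 = u/||u|| ≈ (0.7882, -0.6154) (||v_1|| = 1).

λ_1 = 7.5616,  λ_2 = 3.4384;  v_1 ≈ (0.7882, -0.6154)


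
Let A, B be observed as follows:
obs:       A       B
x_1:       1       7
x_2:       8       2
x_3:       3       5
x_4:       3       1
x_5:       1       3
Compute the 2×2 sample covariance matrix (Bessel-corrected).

Step 1 — column means:
  mean(A) = (1 + 8 + 3 + 3 + 1) / 5 = 16/5 = 3.2
  mean(B) = (7 + 2 + 5 + 1 + 3) / 5 = 18/5 = 3.6

Step 2 — sample covariance S[i,j] = (1/(n-1)) · Σ_k (x_{k,i} - mean_i) · (x_{k,j} - mean_j), with n-1 = 4.
  S[A,A] = ((-2.2)·(-2.2) + (4.8)·(4.8) + (-0.2)·(-0.2) + (-0.2)·(-0.2) + (-2.2)·(-2.2)) / 4 = 32.8/4 = 8.2
  S[A,B] = ((-2.2)·(3.4) + (4.8)·(-1.6) + (-0.2)·(1.4) + (-0.2)·(-2.6) + (-2.2)·(-0.6)) / 4 = -13.6/4 = -3.4
  S[B,B] = ((3.4)·(3.4) + (-1.6)·(-1.6) + (1.4)·(1.4) + (-2.6)·(-2.6) + (-0.6)·(-0.6)) / 4 = 23.2/4 = 5.8

S is symmetric (S[j,i] = S[i,j]). Assembling:

S = [[8.2, -3.4],
 [-3.4, 5.8]]


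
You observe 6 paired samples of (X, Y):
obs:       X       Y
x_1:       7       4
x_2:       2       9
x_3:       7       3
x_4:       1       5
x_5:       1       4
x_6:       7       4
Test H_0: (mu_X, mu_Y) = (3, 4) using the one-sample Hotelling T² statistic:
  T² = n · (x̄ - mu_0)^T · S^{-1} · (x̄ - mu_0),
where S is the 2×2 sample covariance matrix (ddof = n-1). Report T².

Step 1 — sample mean vector:
  mean(X) = (7 + 2 + 7 + 1 + 1 + 7) / 6 = 25/6 = 4.1667
  mean(Y) = (4 + 9 + 3 + 5 + 4 + 4) / 6 = 29/6 = 4.8333
  x̄ = (4.1667, 4.8333),  deviation x̄ - mu_0 = (4.1667, 4.8333) - (3, 4) = (1.1667, 0.8333).

Step 2 — sample covariance matrix, S[i,j] = (1/(n-1)) · Σ_k (x_{k,i} - mean_i) · (x_{k,j} - mean_j), divisor n-1 = 5:
  S[X,X] = ((2.8333)·(2.8333) + (-2.1667)·(-2.1667) + (2.8333)·(2.8333) + (-3.1667)·(-3.1667) + (-3.1667)·(-3.1667) + (2.8333)·(2.8333)) / 5 = 48.8333/5 = 9.7667
  S[X,Y] = ((2.8333)·(-0.8333) + (-2.1667)·(4.1667) + (2.8333)·(-1.8333) + (-3.1667)·(0.1667) + (-3.1667)·(-0.8333) + (2.8333)·(-0.8333)) / 5 = -16.8333/5 = -3.3667
  S[Y,Y] = ((-0.8333)·(-0.8333) + (4.1667)·(4.1667) + (-1.8333)·(-1.8333) + (0.1667)·(0.1667) + (-0.8333)·(-0.8333) + (-0.8333)·(-0.8333)) / 5 = 22.8333/5 = 4.5667
  S = [[9.7667, -3.3667],
 [-3.3667, 4.5667]].

Step 3 — invert S. det(S) = 9.7667·4.5667 - (-3.3667)² = 33.2667.
  S^{-1} = (1/det) · [[d, -b], [-b, a]] = [[0.1373, 0.1012],
 [0.1012, 0.2936]].

Step 4 — quadratic form (x̄ - mu_0)^T · S^{-1} · (x̄ - mu_0):
  S^{-1} · (x̄ - mu_0) = (0.2445, 0.3627),
  (x̄ - mu_0)^T · [...] = (1.1667)·(0.2445) + (0.8333)·(0.3627) = 0.5875.

Step 5 — scale by n: T² = 6 · 0.5875 = 3.5251.

T² ≈ 3.5251


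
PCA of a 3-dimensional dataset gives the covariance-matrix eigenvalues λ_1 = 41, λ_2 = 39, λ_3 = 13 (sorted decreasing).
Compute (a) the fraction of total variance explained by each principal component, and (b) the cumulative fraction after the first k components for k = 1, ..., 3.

Step 1 — total variance = trace(Sigma) = Σ λ_i = 41 + 39 + 13 = 93.

Step 2 — fraction explained by component i = λ_i / Σ λ:
  PC1: 41/93 = 0.4409
  PC2: 39/93 = 0.4194
  PC3: 13/93 = 0.1398

Step 3 — cumulative fraction after k components = (λ_1 + ... + λ_k) / Σ λ:
  k = 1: 41/93 = 0.4409
  k = 2: (41 + 39)/93 = 80/93 = 0.8602
  k = 3: (41 + 39 + 13)/93 = 93/93 = 1

Summary (fraction, with percent):

explained: PC1 0.4409 (44.09%), PC2 0.4194 (41.94%), PC3 0.1398 (13.98%);  cumulative: 0.4409, 0.8602, 1


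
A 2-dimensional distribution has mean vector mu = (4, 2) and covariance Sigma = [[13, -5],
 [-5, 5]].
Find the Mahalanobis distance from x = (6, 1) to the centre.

Step 1 — centre the observation: (x - mu) = (2, -1).

Step 2 — invert Sigma. det(Sigma) = 13·5 - (-5)² = 40.
  Sigma^{-1} = (1/det) · [[d, -b], [-b, a]] = [[0.125, 0.125],
 [0.125, 0.325]].

Step 3 — form the quadratic (x - mu)^T · Sigma^{-1} · (x - mu):
  Sigma^{-1} · (x - mu) = (0.125, -0.075).
  (x - mu)^T · [Sigma^{-1} · (x - mu)] = (2)·(0.125) + (-1)·(-0.075) = 0.325.

Step 4 — take square root: d = √(0.325) ≈ 0.5701.

d(x, mu) = √(0.325) ≈ 0.5701


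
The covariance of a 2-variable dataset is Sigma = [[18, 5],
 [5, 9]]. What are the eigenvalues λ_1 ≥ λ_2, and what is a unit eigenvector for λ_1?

Step 1 — characteristic polynomial of 2×2 Sigma:
  det(Sigma - λI) = λ² - trace · λ + det = 0.
  trace = 18 + 9 = 27, det = 18·9 - (5)² = 137.
Step 2 — discriminant:
  Δ = trace² - 4·det = 729 - 548 = 181.
Step 3 — eigenvalues:
  λ = (trace ± √Δ)/2 = (27 ± 13.4536)/2,
  λ_1 = 20.2268,  λ_2 = 6.7732.

Step 4 — unit eigenvector for λ_1: solve (Sigma - λ_1 I)v = 0. First row:
  (18 - 20.2268)·v_x + (5)·v_y = 0, i.e. (-2.2268)·v_x + (5)·v_y = 0,
  so v ∝ (b, λ_1 - a) = (5, 2.2268) = u.
  ||u|| = √((5)² + (2.2268)²) = √(29.9587) ≈ 5.4735,
  v_1 = u/||u|| ≈ (0.9135, 0.4068) (||v_1|| = 1).

λ_1 = 20.2268,  λ_2 = 6.7732;  v_1 ≈ (0.9135, 0.4068)


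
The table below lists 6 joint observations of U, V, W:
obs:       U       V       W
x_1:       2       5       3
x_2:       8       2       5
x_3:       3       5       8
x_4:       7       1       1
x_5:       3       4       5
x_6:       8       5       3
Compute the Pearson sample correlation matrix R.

Step 1 — column means:
  mean(U) = (2 + 8 + 3 + 7 + 3 + 8) / 6 = 31/6 = 5.1667
  mean(V) = (5 + 2 + 5 + 1 + 4 + 5) / 6 = 22/6 = 3.6667
  mean(W) = (3 + 5 + 8 + 1 + 5 + 3) / 6 = 25/6 = 4.1667

Step 2 — sample variances and covariances s[i,j] = (1/(n-1)) · Σ_k (x_{k,i} - mean_i) · (x_{k,j} - mean_j), with n-1 = 5:
  s[U,U] = ((-3.1667)·(-3.1667) + (2.8333)·(2.8333) + (-2.1667)·(-2.1667) + (1.8333)·(1.8333) + (-2.1667)·(-2.1667) + (2.8333)·(2.8333)) / 5 = 38.8333/5 = 7.7667
  s[U,V] = ((-3.1667)·(1.3333) + (2.8333)·(-1.6667) + (-2.1667)·(1.3333) + (1.8333)·(-2.6667) + (-2.1667)·(0.3333) + (2.8333)·(1.3333)) / 5 = -13.6667/5 = -2.7333
  s[U,W] = ((-3.1667)·(-1.1667) + (2.8333)·(0.8333) + (-2.1667)·(3.8333) + (1.8333)·(-3.1667) + (-2.1667)·(0.8333) + (2.8333)·(-1.1667)) / 5 = -13.1667/5 = -2.6333
  s[V,V] = ((1.3333)·(1.3333) + (-1.6667)·(-1.6667) + (1.3333)·(1.3333) + (-2.6667)·(-2.6667) + (0.3333)·(0.3333) + (1.3333)·(1.3333)) / 5 = 15.3333/5 = 3.0667
  s[V,W] = ((1.3333)·(-1.1667) + (-1.6667)·(0.8333) + (1.3333)·(3.8333) + (-2.6667)·(-3.1667) + (0.3333)·(0.8333) + (1.3333)·(-1.1667)) / 5 = 9.3333/5 = 1.8667
  s[W,W] = ((-1.1667)·(-1.1667) + (0.8333)·(0.8333) + (3.8333)·(3.8333) + (-3.1667)·(-3.1667) + (0.8333)·(0.8333) + (-1.1667)·(-1.1667)) / 5 = 28.8333/5 = 5.7667
  Sample standard deviations s_i = √(s[i,i]):
  s(U) = √(7.7667) = 2.7869
  s(V) = √(3.0667) = 1.7512
  s(W) = √(5.7667) = 2.4014

Step 3 — r_{ij} = s_{ij} / (s_i · s_j):
  r[U,U] = 1 (diagonal).
  r[U,V] = -2.7333 / (2.7869 · 1.7512) = -2.7333 / 4.8803 = -0.5601
  r[U,W] = -2.6333 / (2.7869 · 2.4014) = -2.6333 / 6.6924 = -0.3935
  r[V,V] = 1 (diagonal).
  r[V,W] = 1.8667 / (1.7512 · 2.4014) = 1.8667 / 4.2053 = 0.4439
  r[W,W] = 1 (diagonal).

R is symmetric with unit diagonal. Assembling:

R = [[1, -0.5601, -0.3935],
 [-0.5601, 1, 0.4439],
 [-0.3935, 0.4439, 1]]


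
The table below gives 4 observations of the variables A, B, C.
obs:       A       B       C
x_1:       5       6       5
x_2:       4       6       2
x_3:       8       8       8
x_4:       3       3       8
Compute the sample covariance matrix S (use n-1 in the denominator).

Step 1 — column means:
  mean(A) = (5 + 4 + 8 + 3) / 4 = 20/4 = 5
  mean(B) = (6 + 6 + 8 + 3) / 4 = 23/4 = 5.75
  mean(C) = (5 + 2 + 8 + 8) / 4 = 23/4 = 5.75

Step 2 — sample covariance S[i,j] = (1/(n-1)) · Σ_k (x_{k,i} - mean_i) · (x_{k,j} - mean_j), with n-1 = 3.
  S[A,A] = ((0)·(0) + (-1)·(-1) + (3)·(3) + (-2)·(-2)) / 3 = 14/3 = 4.6667
  S[A,B] = ((0)·(0.25) + (-1)·(0.25) + (3)·(2.25) + (-2)·(-2.75)) / 3 = 12/3 = 4
  S[A,C] = ((0)·(-0.75) + (-1)·(-3.75) + (3)·(2.25) + (-2)·(2.25)) / 3 = 6/3 = 2
  S[B,B] = ((0.25)·(0.25) + (0.25)·(0.25) + (2.25)·(2.25) + (-2.75)·(-2.75)) / 3 = 12.75/3 = 4.25
  S[B,C] = ((0.25)·(-0.75) + (0.25)·(-3.75) + (2.25)·(2.25) + (-2.75)·(2.25)) / 3 = -2.25/3 = -0.75
  S[C,C] = ((-0.75)·(-0.75) + (-3.75)·(-3.75) + (2.25)·(2.25) + (2.25)·(2.25)) / 3 = 24.75/3 = 8.25

S is symmetric (S[j,i] = S[i,j]). Assembling:

S = [[4.6667, 4, 2],
 [4, 4.25, -0.75],
 [2, -0.75, 8.25]]


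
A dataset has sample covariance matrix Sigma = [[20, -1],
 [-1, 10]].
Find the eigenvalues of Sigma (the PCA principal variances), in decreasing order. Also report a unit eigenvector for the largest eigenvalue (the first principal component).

Step 1 — characteristic polynomial of 2×2 Sigma:
  det(Sigma - λI) = λ² - trace · λ + det = 0.
  trace = 20 + 10 = 30, det = 20·10 - (-1)² = 199.
Step 2 — discriminant:
  Δ = trace² - 4·det = 900 - 796 = 104.
Step 3 — eigenvalues:
  λ = (trace ± √Δ)/2 = (30 ± 10.198)/2,
  λ_1 = 20.099,  λ_2 = 9.901.

Step 4 — unit eigenvector for λ_1: solve (Sigma - λ_1 I)v = 0. First row:
  (20 - 20.099)·v_x + (-1)·v_y = 0, i.e. (-0.099)·v_x + (-1)·v_y = 0,
  so v ∝ (b, λ_1 - a) = (-1, 0.099); multiply by -1 so the first entry is positive: u = (1, -0.099).
  ||u|| = √((1)² + (-0.099)²) = √(1.0098) ≈ 1.0049,
  v_1 = u/||u|| ≈ (0.9951, -0.0985) (||v_1|| = 1).

λ_1 = 20.099,  λ_2 = 9.901;  v_1 ≈ (0.9951, -0.0985)


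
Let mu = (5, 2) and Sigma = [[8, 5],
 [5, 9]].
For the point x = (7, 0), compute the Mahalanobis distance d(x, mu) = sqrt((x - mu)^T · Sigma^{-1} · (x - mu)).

Step 1 — centre the observation: (x - mu) = (2, -2).

Step 2 — invert Sigma. det(Sigma) = 8·9 - (5)² = 47.
  Sigma^{-1} = (1/det) · [[d, -b], [-b, a]] = [[0.1915, -0.1064],
 [-0.1064, 0.1702]].

Step 3 — form the quadratic (x - mu)^T · Sigma^{-1} · (x - mu):
  Sigma^{-1} · (x - mu) = (0.5957, -0.5532).
  (x - mu)^T · [Sigma^{-1} · (x - mu)] = (2)·(0.5957) + (-2)·(-0.5532) = 2.2979.

Step 4 — take square root: d = √(2.2979) ≈ 1.5159.

d(x, mu) = √(2.2979) ≈ 1.5159
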